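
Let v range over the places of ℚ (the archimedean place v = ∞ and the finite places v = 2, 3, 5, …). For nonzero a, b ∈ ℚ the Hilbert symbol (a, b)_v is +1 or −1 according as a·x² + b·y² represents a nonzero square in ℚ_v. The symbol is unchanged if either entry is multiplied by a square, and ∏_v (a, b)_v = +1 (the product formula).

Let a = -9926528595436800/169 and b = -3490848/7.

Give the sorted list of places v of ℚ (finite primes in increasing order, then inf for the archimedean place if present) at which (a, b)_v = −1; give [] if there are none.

Mod squares: a ≡ -1173, b ≡ -169694. Check v ∈ {∞, 2, 3, 5, 7, 13, 17, 23, 31}.
v=3: a=3^3·(≡2), b=3^2·(≡1) mod 3; (2|3)=-1, (1|3)=+1; (−1)^{3·2·1}·(-1)^2·(+1)^3 = +1.
v=5: a=5^2·(≡2), b=5^0·(≡1) mod 5; (2|5)=-1, (1|5)=+1; (−1)^{2·0·2}·(-1)^0·(+1)^2 = +1.
v=∞: -1173 < 0 and -169694 < 0  ⇒  (a,b)_∞ = -1.
v=7: a=7^0·(≡3), b=7^-1·(≡3) mod 7; (3|7)=-1, (3|7)=-1; (−1)^{0·-1·3}·(-1)^-1·(-1)^0 = -1.
v=13: a=13^-2·(≡4), b=13^0·(≡6) mod 13; (4|13)=+1, (6|13)=-1; (−1)^{-2·0·6}·(+1)^0·(-1)^-2 = +1.
v=31: a=31^2·(≡1), b=31^1·(≡11) mod 31; (1|31)=+1, (11|31)=-1; (−1)^{2·1·15}·(+1)^1·(-1)^2 = +1.
v=17: a=17^3·(≡4), b=17^1·(≡12) mod 17; (4|17)=+1, (12|17)=-1; (−1)^{3·1·8}·(+1)^1·(-1)^3 = -1.
v=23: a=23^3·(≡3), b=23^1·(≡10) mod 23; (3|23)=+1, (10|23)=-1; (−1)^{3·1·11}·(+1)^1·(-1)^3 = +1.
v=2: v_2(a)=8, v_2(b)=5; units ≡ 3, 1 (mod 8); ε·ε+αω+βω = 1·0+8·0+5·1 ≡ 1  ⇒  (a,b)_2 = -1.
(-1173, -169694 / ℚ) ramifies at {2, 7, 17, ∞}: a division algebra.

[2, 7, 17, inf]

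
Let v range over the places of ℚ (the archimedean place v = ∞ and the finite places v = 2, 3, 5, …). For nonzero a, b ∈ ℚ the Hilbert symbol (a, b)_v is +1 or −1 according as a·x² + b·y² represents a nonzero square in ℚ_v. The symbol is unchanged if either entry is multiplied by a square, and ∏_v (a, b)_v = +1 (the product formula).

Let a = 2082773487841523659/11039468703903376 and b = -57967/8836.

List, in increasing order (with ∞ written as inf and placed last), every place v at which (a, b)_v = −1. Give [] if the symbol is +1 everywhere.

(a, b) ≡ (259, -7) mod (ℚ^×)²; places V = {2, 7, 11, 13, 17, 23, 37, 47, ∞}.
(a,b)_13: α=6, u≡12; β=2, v≡11 (mod 13); (12|13)=+1, (11|13)=-1; sign (−1)^0·+1^2·-1^6 = +1.
(a,b)_7: α=9, u≡2; β=3, v≡3 (mod 7); (2|7)=+1, (3|7)=-1; sign (−1)^1·+1^3·-1^9 = +1.
(a,b)_47: α=-6, u≡12; β=-2, v≡43 (mod 47); (12|47)=+1, (43|47)=-1; sign (−1)^0·+1^-2·-1^-6 = +1.
(a,b)_∞: sgn(259)=+, sgn(-7)=−, so +1.
(a,b)_2: α=-4, β=-2; u≡3, v≡1 (mod 8); ε(u)ε(v)=1·0, αω(v)=-4·0, βω(u)=-2·1; sum ≡ 0  ⇒  +1.
(a,b)_17: α=2, u≡1; β=0, v≡12 (mod 17); (1|17)=+1, (12|17)=-1; sign (−1)^0·+1^0·-1^2 = +1.
(a,b)_11: α=-2, u≡7; β=0, v≡1 (mod 11); (7|11)=-1, (1|11)=+1; sign (−1)^0·-1^0·+1^-2 = +1.
(a,b)_23: α=-2, u≡1; β=0, v≡4 (mod 23); (1|23)=+1, (4|23)=+1; sign (−1)^0·+1^0·+1^-2 = +1.
(a,b)_37: α=1, u≡21; β=0, v≡30 (mod 37); (21|37)=+1, (30|37)=+1; sign (−1)^0·+1^0·+1^1 = +1.
Every local symbol is +1, so the conic 259·x² + -7·y² = z² has ℚ_v-points for all v and hence a ℚ-point; (a, b / ℚ) ≅ M_2(ℚ).

[]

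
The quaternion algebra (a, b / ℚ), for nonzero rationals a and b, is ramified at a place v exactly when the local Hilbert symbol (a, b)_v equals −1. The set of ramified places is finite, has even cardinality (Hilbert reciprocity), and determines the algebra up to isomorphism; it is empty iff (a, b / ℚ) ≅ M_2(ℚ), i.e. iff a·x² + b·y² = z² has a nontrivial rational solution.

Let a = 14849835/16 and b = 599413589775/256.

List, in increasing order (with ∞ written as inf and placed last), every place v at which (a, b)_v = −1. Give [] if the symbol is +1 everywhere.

[2, 3, 23, 43]

(a, b) ≡ (14849835, 3311) mod (ℚ^×)²; places V = {2, 3, 5, 7, 11, 13, 23, 43, ∞}.
(a,b)_3: α=1, u≡2; β=4, v≡2 (mod 3); (2|3)=-1, (2|3)=-1; sign (−1)^0·-1^4·-1^1 = -1.
(a,b)_5: α=1, u≡2; β=2, v≡1 (mod 5); (2|5)=-1, (1|5)=+1; sign (−1)^0·-1^2·+1^1 = +1.
(a,b)_13: α=1, u≡8; β=2, v≡12 (mod 13); (8|13)=-1, (12|13)=+1; sign (−1)^0·-1^2·+1^1 = +1.
(a,b)_2: α=-4, β=-8; u≡3, v≡7 (mod 8); ε(u)ε(v)=1·1, αω(v)=-4·0, βω(u)=-8·1; sum ≡ 1  ⇒  -1.
(a,b)_∞: sgn(14849835)=+, sgn(3311)=+, so +1.
(a,b)_7: α=1, u≡3; β=1, v≡1 (mod 7); (3|7)=-1, (1|7)=+1; sign (−1)^1·-1^1·+1^1 = +1.
(a,b)_43: α=1, u≡33; β=1, v≡29 (mod 43); (33|43)=-1, (29|43)=-1; sign (−1)^1·-1^1·-1^1 = -1.
(a,b)_23: α=1, u≡18; β=2, v≡5 (mod 23); (18|23)=+1, (5|23)=-1; sign (−1)^0·+1^2·-1^1 = -1.
(a,b)_11: α=1, u≡2; β=1, v≡9 (mod 11); (2|11)=-1, (9|11)=+1; sign (−1)^1·-1^1·+1^1 = +1.
(14849835, 3311 / ℚ) ramifies at {2, 3, 23, 43}: a division algebra.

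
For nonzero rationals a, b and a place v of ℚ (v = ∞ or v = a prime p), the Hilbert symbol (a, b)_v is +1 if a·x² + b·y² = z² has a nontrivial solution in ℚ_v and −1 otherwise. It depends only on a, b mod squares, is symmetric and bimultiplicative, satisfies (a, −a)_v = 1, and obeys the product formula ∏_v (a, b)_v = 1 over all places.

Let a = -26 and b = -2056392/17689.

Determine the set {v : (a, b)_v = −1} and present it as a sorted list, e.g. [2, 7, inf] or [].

[13, inf]

Mod squares: a ≡ -26, b ≡ -2. Check v ∈ {∞, 2, 3, 7, 13, 19}.
v=∞: -26 < 0 and -2 < 0  ⇒  (a,b)_∞ = -1.
v=2: v_2(a)=1, v_2(b)=3; units ≡ 3, 7 (mod 8); ε·ε+αω+βω = 1·1+1·0+3·1 ≡ 0  ⇒  (a,b)_2 = +1.
v=19: a=19^0·(≡12), b=19^-2·(≡17) mod 19; (12|19)=-1, (17|19)=+1; (−1)^{0·-2·9}·(-1)^-2·(+1)^0 = +1.
v=3: a=3^0·(≡1), b=3^2·(≡1) mod 3; (1|3)=+1, (1|3)=+1; (−1)^{0·2·1}·(+1)^2·(+1)^0 = +1.
v=7: a=7^0·(≡2), b=7^-2·(≡3) mod 7; (2|7)=+1, (3|7)=-1; (−1)^{0·-2·3}·(+1)^-2·(-1)^0 = +1.
v=13: a=13^1·(≡11), b=13^4·(≡5) mod 13; (11|13)=-1, (5|13)=-1; (−1)^{1·4·6}·(-1)^4·(-1)^1 = -1.
(-26, -2 / ℚ) ramifies at {13, ∞}: a division algebra.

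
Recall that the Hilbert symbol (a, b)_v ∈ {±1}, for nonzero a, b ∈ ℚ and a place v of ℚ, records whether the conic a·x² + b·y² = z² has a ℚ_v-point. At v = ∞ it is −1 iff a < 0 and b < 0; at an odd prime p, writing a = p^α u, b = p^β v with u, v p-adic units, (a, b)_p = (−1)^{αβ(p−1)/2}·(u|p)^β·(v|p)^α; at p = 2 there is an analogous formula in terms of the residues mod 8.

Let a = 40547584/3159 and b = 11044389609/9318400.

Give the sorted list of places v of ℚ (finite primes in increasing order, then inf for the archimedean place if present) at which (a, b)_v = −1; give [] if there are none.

Mod squares: a ≡ 51051, b ≡ 51051. Check v ∈ {∞, 2, 3, 5, 7, 11, 13, 17, 29}.
v=∞: 51051 > 0 and 51051 > 0  ⇒  (a,b)_∞ = +1.
v=3: a=3^-5·(≡1), b=3^5·(≡1) mod 3; (1|3)=+1, (1|3)=+1; (−1)^{-5·5·1}·(+1)^5·(+1)^-5 = -1.
v=11: a=11^3·(≡8), b=11^1·(≡8) mod 11; (8|11)=-1, (8|11)=-1; (−1)^{3·1·5}·(-1)^1·(-1)^3 = -1.
v=2: v_2(a)=8, v_2(b)=-12; units ≡ 3, 3 (mod 8); ε·ε+αω+βω = 1·1+8·1+-12·1 ≡ 1  ⇒  (a,b)_2 = -1.
v=17: a=17^1·(≡11), b=17^3·(≡5) mod 17; (11|17)=-1, (5|17)=-1; (−1)^{1·3·8}·(-1)^3·(-1)^1 = +1.
v=29: a=29^0·(≡21), b=29^2·(≡15) mod 29; (21|29)=-1, (15|29)=-1; (−1)^{0·2·14}·(-1)^2·(-1)^0 = +1.
v=13: a=13^-1·(≡10), b=13^-1·(≡1) mod 13; (10|13)=+1, (1|13)=+1; (−1)^{-1·-1·6}·(+1)^-1·(+1)^-1 = +1.
v=7: a=7^1·(≡6), b=7^-1·(≡5) mod 7; (6|7)=-1, (5|7)=-1; (−1)^{1·-1·3}·(-1)^-1·(-1)^1 = -1.
v=5: a=5^0·(≡1), b=5^-2·(≡4) mod 5; (1|5)=+1, (4|5)=+1; (−1)^{0·-2·2}·(+1)^-2·(+1)^0 = +1.
(51051, 51051 / ℚ) ramifies at {2, 3, 7, 11}: a division algebra.

[2, 3, 7, 11]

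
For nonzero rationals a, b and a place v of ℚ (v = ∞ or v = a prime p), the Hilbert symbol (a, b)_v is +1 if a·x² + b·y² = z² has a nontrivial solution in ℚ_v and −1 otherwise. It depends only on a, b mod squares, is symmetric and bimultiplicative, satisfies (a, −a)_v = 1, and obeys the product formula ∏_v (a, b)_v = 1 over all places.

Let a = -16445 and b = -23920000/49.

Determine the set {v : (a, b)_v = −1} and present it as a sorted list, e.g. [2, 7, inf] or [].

(a, b) ≡ (-16445, -598) mod (ℚ^×)²; places V = {2, 5, 7, 11, 13, 23, ∞}.
(a,b)_11: α=1, u≡1; β=0, v≡10 (mod 11); (1|11)=+1, (10|11)=-1; sign (−1)^0·+1^0·-1^1 = -1.
(a,b)_5: α=1, u≡1; β=4, v≡2 (mod 5); (1|5)=+1, (2|5)=-1; sign (−1)^0·+1^4·-1^1 = -1.
(a,b)_∞: sgn(-16445)=−, sgn(-598)=−, so -1.
(a,b)_23: α=1, u≡21; β=1, v≡20 (mod 23); (21|23)=-1, (20|23)=-1; sign (−1)^1·-1^1·-1^1 = -1.
(a,b)_2: α=0, β=7; u≡3, v≡5 (mod 8); ε(u)ε(v)=1·0, αω(v)=0·1, βω(u)=7·1; sum ≡ 1  ⇒  -1.
(a,b)_7: α=0, u≡5; β=-2, v≡1 (mod 7); (5|7)=-1, (1|7)=+1; sign (−1)^0·-1^-2·+1^0 = +1.
(a,b)_13: α=1, u≡9; β=1, v≡2 (mod 13); (9|13)=+1, (2|13)=-1; sign (−1)^0·+1^1·-1^1 = -1.
|Ram(-16445, -598)| = 6, even; anisotropic at {2, 5, 11, 13, 23, ∞}.

[2, 5, 11, 13, 23, inf]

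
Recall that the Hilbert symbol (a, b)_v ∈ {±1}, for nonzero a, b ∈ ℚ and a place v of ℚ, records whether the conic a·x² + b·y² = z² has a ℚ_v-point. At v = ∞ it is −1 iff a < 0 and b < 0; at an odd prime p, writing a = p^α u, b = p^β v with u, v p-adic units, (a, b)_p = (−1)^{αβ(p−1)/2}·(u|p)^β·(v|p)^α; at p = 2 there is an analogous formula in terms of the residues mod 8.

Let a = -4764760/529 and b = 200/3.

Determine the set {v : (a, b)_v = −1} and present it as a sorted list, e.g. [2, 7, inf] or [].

[3, 11, 13, 17]

(a, b) ≡ (-24310, 6) mod (ℚ^×)²; places V = {2, 3, 5, 7, 11, 13, 17, 23, ∞}.
(a,b)_∞: sgn(-24310)=−, sgn(6)=+, so +1.
(a,b)_2: α=3, β=3; u≡5, v≡3 (mod 8); ε(u)ε(v)=0·1, αω(v)=3·1, βω(u)=3·1; sum ≡ 0  ⇒  +1.
(a,b)_3: α=0, u≡2; β=-1, v≡2 (mod 3); (2|3)=-1, (2|3)=-1; sign (−1)^0·-1^-1·-1^0 = -1.
(a,b)_13: α=1, u≡6; β=0, v≡6 (mod 13); (6|13)=-1, (6|13)=-1; sign (−1)^0·-1^0·-1^1 = -1.
(a,b)_5: α=1, u≡2; β=2, v≡1 (mod 5); (2|5)=-1, (1|5)=+1; sign (−1)^0·-1^2·+1^1 = +1.
(a,b)_23: α=-2, u≡12; β=0, v≡13 (mod 23); (12|23)=+1, (13|23)=+1; sign (−1)^0·+1^0·+1^-2 = +1.
(a,b)_7: α=2, u≡1; β=0, v≡6 (mod 7); (1|7)=+1, (6|7)=-1; sign (−1)^0·+1^0·-1^2 = +1.
(a,b)_11: α=1, u≡9; β=0, v≡8 (mod 11); (9|11)=+1, (8|11)=-1; sign (−1)^0·+1^0·-1^1 = -1.
(a,b)_17: α=1, u≡8; β=0, v≡10 (mod 17); (8|17)=+1, (10|17)=-1; sign (−1)^0·+1^0·-1^1 = -1.
(-24310, 6 / ℚ) ramifies at {3, 11, 13, 17}: a division algebra.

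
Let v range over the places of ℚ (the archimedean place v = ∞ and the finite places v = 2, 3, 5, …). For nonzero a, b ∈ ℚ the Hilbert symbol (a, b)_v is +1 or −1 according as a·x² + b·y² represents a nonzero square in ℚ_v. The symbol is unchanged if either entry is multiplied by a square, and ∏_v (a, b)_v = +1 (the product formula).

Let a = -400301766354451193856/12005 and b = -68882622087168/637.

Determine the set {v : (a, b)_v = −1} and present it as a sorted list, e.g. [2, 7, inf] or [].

Mod squares: a ≡ -152830, b ≡ -26. Check v ∈ {∞, 2, 3, 5, 7, 13, 17, 29, 31}.
v=7: a=7^-4·(≡4), b=7^-2·(≡1) mod 7; (4|7)=+1, (1|7)=+1; (−1)^{-4·-2·3}·(+1)^-2·(+1)^-4 = +1.
v=31: a=31^3·(≡21), b=31^2·(≡8) mod 31; (21|31)=-1, (8|31)=+1; (−1)^{3·2·15}·(-1)^2·(+1)^3 = +1.
v=13: a=13^2·(≡8), b=13^-1·(≡2) mod 13; (8|13)=-1, (2|13)=-1; (−1)^{2·-1·6}·(-1)^-1·(-1)^2 = -1.
v=∞: -152830 < 0 and -26 < 0  ⇒  (a,b)_∞ = -1.
v=17: a=17^3·(≡7), b=17^2·(≡2) mod 17; (7|17)=-1, (2|17)=+1; (−1)^{3·2·8}·(-1)^2·(+1)^3 = +1.
v=3: a=3^4·(≡2), b=3^2·(≡1) mod 3; (2|3)=-1, (1|3)=+1; (−1)^{4·2·1}·(-1)^2·(+1)^4 = +1.
v=5: a=5^-1·(≡4), b=5^0·(≡1) mod 5; (4|5)=+1, (1|5)=+1; (−1)^{-1·0·2}·(+1)^0·(+1)^-1 = +1.
v=29: a=29^3·(≡10), b=29^2·(≡14) mod 29; (10|29)=-1, (14|29)=-1; (−1)^{3·2·14}·(-1)^2·(-1)^3 = -1.
v=2: v_2(a)=13, v_2(b)=15; units ≡ 1, 3 (mod 8); ε·ε+αω+βω = 0·1+13·1+15·0 ≡ 1  ⇒  (a,b)_2 = -1.
Ram(-152830, -26) = {2, 13, 29, ∞}; no ℚ_2-point on the conic.

[2, 13, 29, inf]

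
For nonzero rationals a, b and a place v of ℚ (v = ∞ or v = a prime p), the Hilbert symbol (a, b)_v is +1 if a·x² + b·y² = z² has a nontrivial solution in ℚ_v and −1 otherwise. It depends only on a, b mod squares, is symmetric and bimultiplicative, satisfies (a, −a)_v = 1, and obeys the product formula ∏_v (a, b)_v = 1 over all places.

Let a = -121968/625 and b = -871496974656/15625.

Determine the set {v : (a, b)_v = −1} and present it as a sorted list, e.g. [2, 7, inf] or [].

[3, 7, 19, inf]

(a, b) ≡ (-7, -2109) mod (ℚ^×)²; places V = {2, 3, 5, 7, 11, 19, 37, ∞}.
(a,b)_7: α=1, u≡3; β=2, v≡5 (mod 7); (3|7)=-1, (5|7)=-1; sign (−1)^0·-1^2·-1^1 = -1.
(a,b)_19: α=0, u≡13; β=1, v≡18 (mod 19); (13|19)=-1, (18|19)=-1; sign (−1)^0·-1^1·-1^0 = -1.
(a,b)_37: α=0, u≡4; β=1, v≡8 (mod 37); (4|37)=+1, (8|37)=-1; sign (−1)^0·+1^1·-1^0 = +1.
(a,b)_11: α=2, u≡9; β=4, v≡1 (mod 11); (9|11)=+1, (1|11)=+1; sign (−1)^0·+1^4·+1^2 = +1.
(a,b)_3: α=2, u≡2; β=3, v≡2 (mod 3); (2|3)=-1, (2|3)=-1; sign (−1)^0·-1^3·-1^2 = -1.
(a,b)_2: α=4, β=6; u≡1, v≡3 (mod 8); ε(u)ε(v)=0·1, αω(v)=4·1, βω(u)=6·0; sum ≡ 0  ⇒  +1.
(a,b)_5: α=-4, u≡2; β=-6, v≡4 (mod 5); (2|5)=-1, (4|5)=+1; sign (−1)^0·-1^-6·+1^-4 = +1.
(a,b)_∞: sgn(-7)=−, sgn(-2109)=−, so -1.
(-7, -2109 / ℚ) ramifies at {3, 7, 19, ∞}: a division algebra.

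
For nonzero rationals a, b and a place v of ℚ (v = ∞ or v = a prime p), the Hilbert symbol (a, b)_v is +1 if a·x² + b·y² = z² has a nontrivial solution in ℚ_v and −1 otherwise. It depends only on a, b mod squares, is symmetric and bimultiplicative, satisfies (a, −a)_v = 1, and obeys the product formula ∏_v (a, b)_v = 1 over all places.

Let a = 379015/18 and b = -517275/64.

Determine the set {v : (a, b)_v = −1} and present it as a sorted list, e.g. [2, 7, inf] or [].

(a, b) ≡ (15470, -19) mod (ℚ^×)²; places V = {2, 3, 5, 7, 11, 13, 17, 19, ∞}.
(a,b)_∞: sgn(15470)=+, sgn(-19)=−, so +1.
(a,b)_2: α=-1, β=-6; u≡7, v≡5 (mod 8); ε(u)ε(v)=1·0, αω(v)=-1·1, βω(u)=-6·0; sum ≡ 1  ⇒  -1.
(a,b)_3: α=-2, u≡2; β=2, v≡2 (mod 3); (2|3)=-1, (2|3)=-1; sign (−1)^0·-1^2·-1^-2 = +1.
(a,b)_17: α=1, u≡8; β=0, v≡4 (mod 17); (8|17)=+1, (4|17)=+1; sign (−1)^0·+1^0·+1^1 = +1.
(a,b)_5: α=1, u≡1; β=2, v≡1 (mod 5); (1|5)=+1, (1|5)=+1; sign (−1)^0·+1^2·+1^1 = +1.
(a,b)_19: α=0, u≡16; β=1, v≡3 (mod 19); (16|19)=+1, (3|19)=-1; sign (−1)^0·+1^1·-1^0 = +1.
(a,b)_11: α=0, u≡3; β=2, v≡9 (mod 11); (3|11)=+1, (9|11)=+1; sign (−1)^0·+1^2·+1^0 = +1.
(a,b)_7: α=3, u≡5; β=0, v≡4 (mod 7); (5|7)=-1, (4|7)=+1; sign (−1)^0·-1^0·+1^3 = +1.
(a,b)_13: α=1, u≡7; β=0, v≡5 (mod 13); (7|13)=-1, (5|13)=-1; sign (−1)^0·-1^0·-1^1 = -1.
Ram(15470, -19) = {2, 13}; no ℚ_2-point on the conic.

[2, 13]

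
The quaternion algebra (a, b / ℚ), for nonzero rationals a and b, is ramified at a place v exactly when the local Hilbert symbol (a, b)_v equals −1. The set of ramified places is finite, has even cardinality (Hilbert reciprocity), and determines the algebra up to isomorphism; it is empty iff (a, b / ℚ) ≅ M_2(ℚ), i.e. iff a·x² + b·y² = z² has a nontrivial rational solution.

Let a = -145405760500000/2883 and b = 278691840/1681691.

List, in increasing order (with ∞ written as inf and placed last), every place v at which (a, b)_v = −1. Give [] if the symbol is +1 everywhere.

[3, 11]

Mod squares: a ≡ -6006, b ≡ 2310. Check v ∈ {∞, 2, 3, 5, 7, 11, 13, 17, 23, 31}.
v=23: a=23^0·(≡10), b=23^-2·(≡7) mod 23; (10|23)=-1, (7|23)=-1; (−1)^{0·-2·11}·(-1)^-2·(-1)^0 = +1.
v=17: a=17^0·(≡14), b=17^-2·(≡9) mod 17; (14|17)=-1, (9|17)=+1; (−1)^{0·-2·8}·(-1)^-2·(+1)^0 = +1.
v=2: v_2(a)=5, v_2(b)=15; units ≡ 5, 3 (mod 8); ε·ε+αω+βω = 0·1+5·1+15·1 ≡ 0  ⇒  (a,b)_2 = +1.
v=31: a=31^-2·(≡2), b=31^0·(≡14) mod 31; (2|31)=+1, (14|31)=+1; (−1)^{-2·0·15}·(+1)^0·(+1)^-2 = +1.
v=11: a=11^3·(≡1), b=11^-1·(≡3) mod 11; (1|11)=+1, (3|11)=+1; (−1)^{3·-1·5}·(+1)^-1·(+1)^3 = -1.
v=3: a=3^-1·(≡2), b=3^5·(≡2) mod 3; (2|3)=-1, (2|3)=-1; (−1)^{-1·5·1}·(-1)^5·(-1)^-1 = -1.
v=5: a=5^6·(≡1), b=5^1·(≡3) mod 5; (1|5)=+1, (3|5)=-1; (−1)^{6·1·2}·(+1)^1·(-1)^6 = +1.
v=13: a=13^1·(≡7), b=13^0·(≡1) mod 13; (7|13)=-1, (1|13)=+1; (−1)^{1·0·6}·(-1)^0·(+1)^1 = +1.
v=∞: -6006 < 0 and 2310 > 0  ⇒  (a,b)_∞ = +1.
v=7: a=7^5·(≡3), b=7^1·(≡1) mod 7; (3|7)=-1, (1|7)=+1; (−1)^{5·1·3}·(-1)^1·(+1)^5 = +1.
|Ram(-6006, 2310)| = 2, even; anisotropic at {3, 11}.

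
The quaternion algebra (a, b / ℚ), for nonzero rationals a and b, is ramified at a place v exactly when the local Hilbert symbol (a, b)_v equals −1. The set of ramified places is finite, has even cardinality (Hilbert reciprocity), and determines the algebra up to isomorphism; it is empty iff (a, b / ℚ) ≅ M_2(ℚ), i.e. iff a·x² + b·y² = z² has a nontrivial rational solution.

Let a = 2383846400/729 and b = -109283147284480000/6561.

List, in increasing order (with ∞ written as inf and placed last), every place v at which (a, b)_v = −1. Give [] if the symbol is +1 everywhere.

[2, 13]

Mod squares: a ≡ 551, b ≡ -13. Check v ∈ {∞, 2, 3, 5, 13, 19, 29}.
v=29: a=29^1·(≡14), b=29^2·(≡7) mod 29; (14|29)=-1, (7|29)=+1; (−1)^{1·2·14}·(-1)^2·(+1)^1 = +1.
v=19: a=19^1·(≡18), b=19^2·(≡1) mod 19; (18|19)=-1, (1|19)=+1; (−1)^{1·2·9}·(-1)^2·(+1)^1 = +1.
v=13: a=13^2·(≡2), b=13^3·(≡10) mod 13; (2|13)=-1, (10|13)=+1; (−1)^{2·3·6}·(-1)^3·(+1)^2 = -1.
v=3: a=3^-6·(≡2), b=3^-8·(≡2) mod 3; (2|3)=-1, (2|3)=-1; (−1)^{-6·-8·1}·(-1)^-8·(-1)^-6 = +1.
v=5: a=5^2·(≡4), b=5^4·(≡2) mod 5; (4|5)=+1, (2|5)=-1; (−1)^{2·4·2}·(+1)^4·(-1)^2 = +1.
v=2: v_2(a)=10, v_2(b)=18; units ≡ 7, 3 (mod 8); ε·ε+αω+βω = 1·1+10·1+18·0 ≡ 1  ⇒  (a,b)_2 = -1.
v=∞: 551 > 0 and -13 < 0  ⇒  (a,b)_∞ = +1.
|Ram(551, -13)| = 2, even; anisotropic at {2, 13}.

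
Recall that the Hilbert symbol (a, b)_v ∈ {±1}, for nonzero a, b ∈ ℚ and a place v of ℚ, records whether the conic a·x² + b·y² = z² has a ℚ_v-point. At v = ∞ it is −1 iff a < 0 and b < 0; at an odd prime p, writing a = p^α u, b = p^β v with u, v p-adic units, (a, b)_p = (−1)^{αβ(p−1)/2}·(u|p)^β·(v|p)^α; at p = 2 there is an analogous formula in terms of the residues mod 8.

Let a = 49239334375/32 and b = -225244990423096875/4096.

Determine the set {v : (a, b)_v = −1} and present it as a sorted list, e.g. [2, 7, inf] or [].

Mod squares: a ≡ 3215630, b ≡ -155. Check v ∈ {∞, 2, 3, 5, 7, 11, 23, 31, 41}.
v=11: a=11^1·(≡3), b=11^2·(≡6) mod 11; (3|11)=+1, (6|11)=-1; (−1)^{1·2·5}·(+1)^2·(-1)^1 = -1.
v=∞: 3215630 > 0 and -155 < 0  ⇒  (a,b)_∞ = +1.
v=5: a=5^5·(≡1), b=5^5·(≡4) mod 5; (1|5)=+1, (4|5)=+1; (−1)^{5·5·2}·(+1)^5·(+1)^5 = +1.
v=41: a=41^1·(≡27), b=41^2·(≡9) mod 41; (27|41)=-1, (9|41)=+1; (−1)^{1·2·20}·(-1)^2·(+1)^1 = +1.
v=2: v_2(a)=-5, v_2(b)=-12; units ≡ 7, 5 (mod 8); ε·ε+αω+βω = 1·0+-5·1+-12·0 ≡ 1  ⇒  (a,b)_2 = -1.
v=7: a=7^2·(≡3), b=7^4·(≡3) mod 7; (3|7)=-1, (3|7)=-1; (−1)^{2·4·3}·(-1)^4·(-1)^2 = +1.
v=23: a=23^1·(≡3), b=23^2·(≡3) mod 23; (3|23)=+1, (3|23)=+1; (−1)^{1·2·11}·(+1)^2·(+1)^1 = +1.
v=3: a=3^0·(≡2), b=3^2·(≡1) mod 3; (2|3)=-1, (1|3)=+1; (−1)^{0·2·1}·(-1)^2·(+1)^0 = +1.
v=31: a=31^1·(≡25), b=31^1·(≡29) mod 31; (25|31)=+1, (29|31)=-1; (−1)^{1·1·15}·(+1)^1·(-1)^1 = +1.
|Ram(3215630, -155)| = 2, even; anisotropic at {2, 11}.

[2, 11]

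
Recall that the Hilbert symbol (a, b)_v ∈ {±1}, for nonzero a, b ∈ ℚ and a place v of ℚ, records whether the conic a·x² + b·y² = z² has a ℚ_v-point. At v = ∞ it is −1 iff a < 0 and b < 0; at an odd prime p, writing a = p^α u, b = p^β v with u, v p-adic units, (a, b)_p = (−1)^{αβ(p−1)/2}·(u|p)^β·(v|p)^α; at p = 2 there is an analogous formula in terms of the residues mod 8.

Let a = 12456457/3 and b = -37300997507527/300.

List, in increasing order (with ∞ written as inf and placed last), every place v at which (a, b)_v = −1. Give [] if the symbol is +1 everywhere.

[2, 29]

Mod squares: a ≡ 37369371, b ≡ -2109. Check v ∈ {∞, 2, 3, 5, 13, 19, 29, 37, 47}.
v=13: a=13^1·(≡8), b=13^4·(≡9) mod 13; (8|13)=-1, (9|13)=+1; (−1)^{1·4·6}·(-1)^4·(+1)^1 = +1.
v=29: a=29^1·(≡24), b=29^2·(≡14) mod 29; (24|29)=+1, (14|29)=-1; (−1)^{1·2·14}·(+1)^2·(-1)^1 = -1.
v=3: a=3^-1·(≡1), b=3^-1·(≡2) mod 3; (1|3)=+1, (2|3)=-1; (−1)^{-1·-1·1}·(+1)^-1·(-1)^-1 = +1.
v=2: v_2(a)=0, v_2(b)=-2; units ≡ 3, 3 (mod 8); ε·ε+αω+βω = 1·1+0·1+-2·1 ≡ 1  ⇒  (a,b)_2 = -1.
v=19: a=19^1·(≡9), b=19^1·(≡13) mod 19; (9|19)=+1, (13|19)=-1; (−1)^{1·1·9}·(+1)^1·(-1)^1 = +1.
v=37: a=37^1·(≡24), b=37^1·(≡32) mod 37; (24|37)=-1, (32|37)=-1; (−1)^{1·1·18}·(-1)^1·(-1)^1 = +1.
v=∞: 37369371 > 0 and -2109 < 0  ⇒  (a,b)_∞ = +1.
v=47: a=47^1·(≡15), b=47^2·(≡24) mod 47; (15|47)=-1, (24|47)=+1; (−1)^{1·2·23}·(-1)^2·(+1)^1 = +1.
v=5: a=5^0·(≡4), b=5^-2·(≡4) mod 5; (4|5)=+1, (4|5)=+1; (−1)^{0·-2·2}·(+1)^-2·(+1)^0 = +1.
(37369371, -2109 / ℚ) ramifies at {2, 29}: a division algebra.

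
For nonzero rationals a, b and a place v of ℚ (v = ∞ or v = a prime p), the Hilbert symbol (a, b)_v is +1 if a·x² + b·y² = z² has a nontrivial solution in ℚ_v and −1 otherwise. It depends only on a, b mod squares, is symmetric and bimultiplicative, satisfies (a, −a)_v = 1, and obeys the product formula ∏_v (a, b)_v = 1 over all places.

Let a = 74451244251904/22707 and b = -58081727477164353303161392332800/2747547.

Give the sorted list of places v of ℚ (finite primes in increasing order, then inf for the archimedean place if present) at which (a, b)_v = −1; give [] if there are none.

[3, 23, 31, 37, 41, 43]

Mod squares: a ≡ 3771057, b ≡ -109779. Check v ∈ {∞, 2, 3, 5, 11, 13, 23, 29, 31, 37, 41, 43}.
v=41: a=41^1·(≡27), b=41^2·(≡12) mod 41; (27|41)=-1, (12|41)=-1; (−1)^{1·2·20}·(-1)^2·(-1)^1 = -1.
v=31: a=31^1·(≡27), b=31^2·(≡3) mod 31; (27|31)=-1, (3|31)=-1; (−1)^{1·2·15}·(-1)^2·(-1)^1 = -1.
v=3: a=3^-3·(≡1), b=3^-3·(≡1) mod 3; (1|3)=+1, (1|3)=+1; (−1)^{-3·-3·1}·(+1)^-3·(+1)^-3 = -1.
v=43: a=43^1·(≡12), b=43^3·(≡5) mod 43; (12|43)=-1, (5|43)=-1; (−1)^{1·3·21}·(-1)^3·(-1)^1 = -1.
v=23: a=23^1·(≡10), b=23^1·(≡19) mod 23; (10|23)=-1, (19|23)=-1; (−1)^{1·1·11}·(-1)^1·(-1)^1 = -1.
v=37: a=37^2·(≡19), b=37^5·(≡30) mod 37; (19|37)=-1, (30|37)=+1; (−1)^{2·5·18}·(-1)^5·(+1)^2 = -1.
v=∞: 3771057 > 0 and -109779 < 0  ⇒  (a,b)_∞ = +1.
v=11: a=11^0·(≡1), b=11^-2·(≡9) mod 11; (1|11)=+1, (9|11)=+1; (−1)^{0·-2·5}·(+1)^-2·(+1)^0 = +1.
v=5: a=5^0·(≡2), b=5^2·(≡4) mod 5; (2|5)=-1, (4|5)=+1; (−1)^{0·2·2}·(-1)^2·(+1)^0 = +1.
v=29: a=29^-2·(≡23), b=29^-2·(≡3) mod 29; (23|29)=+1, (3|29)=-1; (−1)^{-2·-2·14}·(+1)^-2·(-1)^-2 = +1.
v=2: v_2(a)=8, v_2(b)=26; units ≡ 1, 5 (mod 8); ε·ε+αω+βω = 0·0+8·1+26·0 ≡ 0  ⇒  (a,b)_2 = +1.
v=13: a=13^2·(≡1), b=13^2·(≡8) mod 13; (1|13)=+1, (8|13)=-1; (−1)^{2·2·6}·(+1)^2·(-1)^2 = +1.
|Ram(3771057, -109779)| = 6, even; anisotropic at {3, 23, 31, 37, 41, 43}.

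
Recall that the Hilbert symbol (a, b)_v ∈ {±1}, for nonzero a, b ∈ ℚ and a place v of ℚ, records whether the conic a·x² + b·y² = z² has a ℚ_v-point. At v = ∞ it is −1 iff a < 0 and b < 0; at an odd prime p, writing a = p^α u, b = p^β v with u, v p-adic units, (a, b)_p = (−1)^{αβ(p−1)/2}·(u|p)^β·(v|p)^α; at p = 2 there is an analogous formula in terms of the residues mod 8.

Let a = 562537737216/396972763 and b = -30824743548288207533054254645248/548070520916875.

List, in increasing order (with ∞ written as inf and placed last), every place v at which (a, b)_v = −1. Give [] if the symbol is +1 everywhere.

[7, 17]

(a, b) ≡ (17017, -51051) mod (ℚ^×)²; places V = {2, 3, 5, 7, 11, 13, 17, 31, 47, ∞}.
(a,b)_5: α=0, u≡2; β=-4, v≡1 (mod 5); (2|5)=-1, (1|5)=+1; sign (−1)^0·-1^-4·+1^0 = +1.
(a,b)_13: α=3, u≡10; β=7, v≡4 (mod 13); (10|13)=+1, (4|13)=+1; sign (−1)^0·+1^7·+1^3 = +1.
(a,b)_17: α=-1, u≡2; β=-1, v≡12 (mod 17); (2|17)=+1, (12|17)=-1; sign (−1)^0·+1^-1·-1^-1 = -1.
(a,b)_31: α=-2, u≡15; β=-2, v≡26 (mod 31); (15|31)=-1, (26|31)=-1; sign (−1)^0·-1^-2·-1^-2 = +1.
(a,b)_2: α=10, β=36; u≡1, v≡5 (mod 8); ε(u)ε(v)=0·0, αω(v)=10·1, βω(u)=36·0; sum ≡ 0  ⇒  +1.
(a,b)_7: α=3, u≡1; β=9, v≡1 (mod 7); (1|7)=+1, (1|7)=+1; sign (−1)^1·+1^9·+1^3 = -1.
(a,b)_47: α=-2, u≡7; β=-4, v≡33 (mod 47); (7|47)=+1, (33|47)=-1; sign (−1)^0·+1^-4·-1^-2 = +1.
(a,b)_3: α=6, u≡1; β=11, v≡2 (mod 3); (1|3)=+1, (2|3)=-1; sign (−1)^0·+1^11·-1^6 = +1.
(a,b)_11: α=-1, u≡10; β=-1, v≡1 (mod 11); (10|11)=-1, (1|11)=+1; sign (−1)^1·-1^-1·+1^-1 = +1.
(a,b)_∞: sgn(17017)=+, sgn(-51051)=−, so +1.
(17017, -51051 / ℚ) ramifies at {7, 17}: a division algebra.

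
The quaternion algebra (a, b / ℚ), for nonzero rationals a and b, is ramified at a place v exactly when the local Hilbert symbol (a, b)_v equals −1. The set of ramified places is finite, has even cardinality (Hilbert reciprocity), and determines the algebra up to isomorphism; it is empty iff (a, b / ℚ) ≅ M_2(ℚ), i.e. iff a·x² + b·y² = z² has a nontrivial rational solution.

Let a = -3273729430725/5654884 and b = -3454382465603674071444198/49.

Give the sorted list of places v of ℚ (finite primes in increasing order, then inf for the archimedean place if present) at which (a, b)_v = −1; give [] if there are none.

(a, b) ≡ (-97149, -107058198) mod (ℚ^×)²; places V = {2, 3, 5, 7, 13, 19, 29, 41, 43, 47, 53, ∞}.
(a,b)_3: α=7, u≡2; β=3, v≡2 (mod 3); (2|3)=-1, (2|3)=-1; sign (−1)^1·-1^3·-1^7 = -1.
(a,b)_∞: sgn(-97149)=−, sgn(-107058198)=−, so -1.
(a,b)_41: α=-2, u≡21; β=0, v≡9 (mod 41); (21|41)=+1, (9|41)=+1; sign (−1)^0·+1^0·+1^-2 = +1.
(a,b)_7: α=0, u≡4; β=-2, v≡3 (mod 7); (4|7)=+1, (3|7)=-1; sign (−1)^0·+1^-2·-1^0 = +1.
(a,b)_47: α=1, u≡18; β=3, v≡9 (mod 47); (18|47)=+1, (9|47)=+1; sign (−1)^1·+1^3·+1^1 = -1.
(a,b)_5: α=2, u≡4; β=0, v≡3 (mod 5); (4|5)=+1, (3|5)=-1; sign (−1)^0·+1^0·-1^2 = +1.
(a,b)_19: α=0, u≡1; β=1, v≡17 (mod 19); (1|19)=+1, (17|19)=+1; sign (−1)^0·+1^1·+1^0 = +1.
(a,b)_43: α=2, u≡15; β=4, v≡7 (mod 43); (15|43)=+1, (7|43)=-1; sign (−1)^0·+1^4·-1^2 = +1.
(a,b)_53: α=1, u≡34; β=3, v≡35 (mod 53); (34|53)=-1, (35|53)=-1; sign (−1)^0·-1^3·-1^1 = +1.
(a,b)_2: α=-2, β=1; u≡3, v≡5 (mod 8); ε(u)ε(v)=1·0, αω(v)=-2·1, βω(u)=1·1; sum ≡ 1  ⇒  -1.
(a,b)_13: α=1, u≡7; β=3, v≡7 (mod 13); (7|13)=-1, (7|13)=-1; sign (−1)^0·-1^3·-1^1 = +1.
(a,b)_29: α=-2, u≡1; β=1, v≡9 (mod 29); (1|29)=+1, (9|29)=+1; sign (−1)^0·+1^1·+1^-2 = +1.
Ram(-97149, -107058198) = {2, 3, 47, ∞}; no ℚ_2-point on the conic.

[2, 3, 47, inf]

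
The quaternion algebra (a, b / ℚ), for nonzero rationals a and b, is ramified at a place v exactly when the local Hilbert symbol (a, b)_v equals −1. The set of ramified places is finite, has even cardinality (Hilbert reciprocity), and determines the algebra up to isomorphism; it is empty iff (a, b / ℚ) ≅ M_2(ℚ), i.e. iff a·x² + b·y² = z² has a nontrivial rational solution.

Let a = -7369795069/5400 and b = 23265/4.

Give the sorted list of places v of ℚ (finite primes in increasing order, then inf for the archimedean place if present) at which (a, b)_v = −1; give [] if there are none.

[3, 11, 13, 43]

(a, b) ≡ (-63726, 2585) mod (ℚ^×)²; places V = {2, 3, 5, 7, 11, 13, 17, 19, 43, 47, ∞}.
(a,b)_7: α=4, u≡1; β=0, v≡1 (mod 7); (1|7)=+1, (1|7)=+1; sign (−1)^0·+1^0·+1^4 = +1.
(a,b)_43: α=1, u≡6; β=0, v≡22 (mod 43); (6|43)=+1, (22|43)=-1; sign (−1)^0·+1^0·-1^1 = -1.
(a,b)_11: α=0, u≡10; β=1, v≡9 (mod 11); (10|11)=-1, (9|11)=+1; sign (−1)^0·-1^1·+1^0 = -1.
(a,b)_19: α=1, u≡1; β=0, v≡7 (mod 19); (1|19)=+1, (7|19)=+1; sign (−1)^0·+1^0·+1^1 = +1.
(a,b)_3: α=-3, u≡1; β=2, v≡2 (mod 3); (1|3)=+1, (2|3)=-1; sign (−1)^0·+1^2·-1^-3 = -1.
(a,b)_2: α=-3, β=-2; u≡1, v≡1 (mod 8); ε(u)ε(v)=0·0, αω(v)=-3·0, βω(u)=-2·0; sum ≡ 0  ⇒  +1.
(a,b)_∞: sgn(-63726)=−, sgn(2585)=+, so +1.
(a,b)_13: α=1, u≡3; β=0, v≡2 (mod 13); (3|13)=+1, (2|13)=-1; sign (−1)^0·+1^0·-1^1 = -1.
(a,b)_5: α=-2, u≡1; β=1, v≡2 (mod 5); (1|5)=+1, (2|5)=-1; sign (−1)^0·+1^1·-1^-2 = +1.
(a,b)_17: α=2, u≡3; β=0, v≡15 (mod 17); (3|17)=-1, (15|17)=+1; sign (−1)^0·-1^0·+1^2 = +1.
(a,b)_47: α=0, u≡32; β=1, v≡18 (mod 47); (32|47)=+1, (18|47)=+1; sign (−1)^0·+1^1·+1^0 = +1.
Ram(-63726, 2585) = {3, 11, 13, 43}; no ℚ_3-point on the conic.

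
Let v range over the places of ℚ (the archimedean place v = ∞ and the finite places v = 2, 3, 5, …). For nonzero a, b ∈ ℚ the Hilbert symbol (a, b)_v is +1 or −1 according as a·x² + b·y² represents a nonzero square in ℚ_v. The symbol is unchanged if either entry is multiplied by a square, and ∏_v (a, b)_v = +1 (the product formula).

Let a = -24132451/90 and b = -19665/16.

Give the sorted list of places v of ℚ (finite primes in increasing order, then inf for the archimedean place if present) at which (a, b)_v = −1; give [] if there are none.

Mod squares: a ≡ -190, b ≡ -2185. Check v ∈ {∞, 2, 3, 5, 7, 19, 23}.
v=3: a=3^-2·(≡2), b=3^2·(≡2) mod 3; (2|3)=-1, (2|3)=-1; (−1)^{-2·2·1}·(-1)^2·(-1)^-2 = +1.
v=∞: -190 < 0 and -2185 < 0  ⇒  (a,b)_∞ = -1.
v=19: a=19^1·(≡11), b=19^1·(≡3) mod 19; (11|19)=+1, (3|19)=-1; (−1)^{1·1·9}·(+1)^1·(-1)^1 = +1.
v=7: a=7^4·(≡6), b=7^0·(≡6) mod 7; (6|7)=-1, (6|7)=-1; (−1)^{4·0·3}·(-1)^0·(-1)^4 = +1.
v=23: a=23^2·(≡5), b=23^1·(≡17) mod 23; (5|23)=-1, (17|23)=-1; (−1)^{2·1·11}·(-1)^1·(-1)^2 = -1.
v=2: v_2(a)=-1, v_2(b)=-4; units ≡ 1, 7 (mod 8); ε·ε+αω+βω = 0·1+-1·0+-4·0 ≡ 0  ⇒  (a,b)_2 = +1.
v=5: a=5^-1·(≡3), b=5^1·(≡2) mod 5; (3|5)=-1, (2|5)=-1; (−1)^{-1·1·2}·(-1)^1·(-1)^-1 = +1.
|Ram(-190, -2185)| = 2, even; anisotropic at {23, ∞}.

[23, inf]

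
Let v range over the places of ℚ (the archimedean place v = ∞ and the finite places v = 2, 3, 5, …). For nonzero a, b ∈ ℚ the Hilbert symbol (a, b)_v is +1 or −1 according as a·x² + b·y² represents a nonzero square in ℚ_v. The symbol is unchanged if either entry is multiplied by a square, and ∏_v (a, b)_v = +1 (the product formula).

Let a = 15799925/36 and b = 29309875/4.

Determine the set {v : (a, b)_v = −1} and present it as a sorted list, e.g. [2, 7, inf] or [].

(a, b) ≡ (631997, 1172395) mod (ℚ^×)²; places V = {2, 3, 5, 7, 19, 29, 31, 37, 41, 43, ∞}.
(a,b)_19: α=1, u≡18; β=1, v≡18 (mod 19); (18|19)=-1, (18|19)=-1; sign (−1)^1·-1^1·-1^1 = -1.
(a,b)_43: α=0, u≡30; β=1, v≡8 (mod 43); (30|43)=-1, (8|43)=-1; sign (−1)^0·-1^1·-1^0 = -1.
(a,b)_5: α=2, u≡2; β=3, v≡1 (mod 5); (2|5)=-1, (1|5)=+1; sign (−1)^0·-1^3·+1^2 = -1.
(a,b)_29: α=1, u≡21; β=0, v≡17 (mod 29); (21|29)=-1, (17|29)=-1; sign (−1)^0·-1^0·-1^1 = -1.
(a,b)_31: α=1, u≡7; β=0, v≡22 (mod 31); (7|31)=+1, (22|31)=-1; sign (−1)^0·+1^0·-1^1 = -1.
(a,b)_37: α=1, u≡29; β=0, v≡35 (mod 37); (29|37)=-1, (35|37)=-1; sign (−1)^0·-1^0·-1^1 = -1.
(a,b)_∞: sgn(631997)=+, sgn(1172395)=+, so +1.
(a,b)_7: α=0, u≡1; β=1, v≡3 (mod 7); (1|7)=+1, (3|7)=-1; sign (−1)^0·+1^1·-1^0 = +1.
(a,b)_41: α=0, u≡8; β=1, v≡10 (mod 41); (8|41)=+1, (10|41)=+1; sign (−1)^0·+1^1·+1^0 = +1.
(a,b)_3: α=-2, u≡2; β=0, v≡1 (mod 3); (2|3)=-1, (1|3)=+1; sign (−1)^0·-1^0·+1^-2 = +1.
(a,b)_2: α=-2, β=-2; u≡5, v≡3 (mod 8); ε(u)ε(v)=0·1, αω(v)=-2·1, βω(u)=-2·1; sum ≡ 0  ⇒  +1.
Ram(631997, 1172395) = {5, 19, 29, 31, 37, 43}; no ℚ_5-point on the conic.

[5, 19, 29, 31, 37, 43]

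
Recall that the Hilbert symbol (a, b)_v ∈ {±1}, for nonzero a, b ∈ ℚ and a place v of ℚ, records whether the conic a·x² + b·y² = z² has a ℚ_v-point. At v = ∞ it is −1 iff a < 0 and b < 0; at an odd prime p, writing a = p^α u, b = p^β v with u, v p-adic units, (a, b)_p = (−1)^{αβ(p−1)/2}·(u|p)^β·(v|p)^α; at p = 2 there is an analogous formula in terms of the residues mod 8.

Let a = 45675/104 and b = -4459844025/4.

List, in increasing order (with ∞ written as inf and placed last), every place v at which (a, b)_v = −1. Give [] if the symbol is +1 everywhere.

[2, 13, 29, 37]

(a, b) ≡ (5278, -481) mod (ℚ^×)²; places V = {2, 3, 5, 7, 13, 29, 37, ∞}.
(a,b)_29: α=1, u≡21; β=2, v≡15 (mod 29); (21|29)=-1, (15|29)=-1; sign (−1)^0·-1^2·-1^1 = -1.
(a,b)_13: α=-1, u≡4; β=1, v≡11 (mod 13); (4|13)=+1, (11|13)=-1; sign (−1)^0·+1^1·-1^-1 = -1.
(a,b)_3: α=2, u≡1; β=2, v≡2 (mod 3); (1|3)=+1, (2|3)=-1; sign (−1)^0·+1^2·-1^2 = +1.
(a,b)_5: α=2, u≡3; β=2, v≡1 (mod 5); (3|5)=-1, (1|5)=+1; sign (−1)^0·-1^2·+1^2 = +1.
(a,b)_7: α=1, u≡6; β=2, v≡4 (mod 7); (6|7)=-1, (4|7)=+1; sign (−1)^0·-1^2·+1^1 = +1.
(a,b)_∞: sgn(5278)=+, sgn(-481)=−, so +1.
(a,b)_37: α=0, u≡24; β=1, v≡23 (mod 37); (24|37)=-1, (23|37)=-1; sign (−1)^0·-1^1·-1^0 = -1.
(a,b)_2: α=-3, β=-2; u≡7, v≡7 (mod 8); ε(u)ε(v)=1·1, αω(v)=-3·0, βω(u)=-2·0; sum ≡ 1  ⇒  -1.
|Ram(5278, -481)| = 4, even; anisotropic at {2, 13, 29, 37}.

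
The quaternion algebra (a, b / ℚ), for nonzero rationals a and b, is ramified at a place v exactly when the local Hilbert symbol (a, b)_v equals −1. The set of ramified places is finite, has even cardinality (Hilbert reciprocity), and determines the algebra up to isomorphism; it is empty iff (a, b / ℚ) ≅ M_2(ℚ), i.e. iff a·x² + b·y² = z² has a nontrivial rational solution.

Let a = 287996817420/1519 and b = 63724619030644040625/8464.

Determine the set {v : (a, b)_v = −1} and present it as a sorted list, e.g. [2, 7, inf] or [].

Mod squares: a ≡ 5077645, b ≡ 65. Check v ∈ {∞, 2, 3, 5, 7, 13, 17, 23, 31, 41, 47}.
v=∞: 5077645 > 0 and 65 > 0  ⇒  (a,b)_∞ = +1.
v=5: a=5^1·(≡1), b=5^5·(≡2) mod 5; (1|5)=+1, (2|5)=-1; (−1)^{1·5·2}·(+1)^5·(-1)^1 = -1.
v=41: a=41^1·(≡1), b=41^2·(≡35) mod 41; (1|41)=+1, (35|41)=-1; (−1)^{1·2·20}·(+1)^2·(-1)^1 = -1.
v=2: v_2(a)=2, v_2(b)=-4; units ≡ 5, 1 (mod 8); ε·ε+αω+βω = 0·0+2·0+-4·1 ≡ 0  ⇒  (a,b)_2 = +1.
v=23: a=23^0·(≡9), b=23^-2·(≡22) mod 23; (9|23)=+1, (22|23)=-1; (−1)^{0·-2·11}·(+1)^-2·(-1)^0 = +1.
v=31: a=31^-1·(≡22), b=31^2·(≡29) mod 31; (22|31)=-1, (29|31)=-1; (−1)^{-1·2·15}·(-1)^2·(-1)^-1 = -1.
v=47: a=47^1·(≡31), b=47^2·(≡2) mod 47; (31|47)=-1, (2|47)=+1; (−1)^{1·2·23}·(-1)^2·(+1)^1 = +1.
v=7: a=7^-2·(≡6), b=7^0·(≡2) mod 7; (6|7)=-1, (2|7)=+1; (−1)^{-2·0·3}·(-1)^0·(+1)^-2 = +1.
v=13: a=13^2·(≡10), b=13^3·(≡7) mod 13; (10|13)=+1, (7|13)=-1; (−1)^{2·3·6}·(+1)^3·(-1)^2 = +1.
v=3: a=3^2·(≡1), b=3^2·(≡2) mod 3; (1|3)=+1, (2|3)=-1; (−1)^{2·2·1}·(+1)^2·(-1)^2 = +1.
v=17: a=17^3·(≡7), b=17^2·(≡3) mod 17; (7|17)=-1, (3|17)=-1; (−1)^{3·2·8}·(-1)^2·(-1)^3 = -1.
Ram(5077645, 65) = {5, 17, 31, 41}; no ℚ_5-point on the conic.

[5, 17, 31, 41]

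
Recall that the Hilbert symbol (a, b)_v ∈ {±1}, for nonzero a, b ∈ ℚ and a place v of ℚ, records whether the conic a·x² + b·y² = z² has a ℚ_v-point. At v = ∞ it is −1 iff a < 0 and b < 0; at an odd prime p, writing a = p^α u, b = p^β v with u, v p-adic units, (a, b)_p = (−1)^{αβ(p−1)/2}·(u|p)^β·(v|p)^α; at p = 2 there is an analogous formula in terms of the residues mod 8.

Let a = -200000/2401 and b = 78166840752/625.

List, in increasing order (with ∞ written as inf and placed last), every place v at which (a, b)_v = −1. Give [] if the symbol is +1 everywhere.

[2, 5, 11, 13, 17, 31]

(a, b) ≡ (-5, 226083) mod (ℚ^×)²; places V = {2, 3, 5, 7, 11, 13, 17, 31, ∞}.
(a,b)_13: α=0, u≡2; β=1, v≡12 (mod 13); (2|13)=-1, (12|13)=+1; sign (−1)^0·-1^1·+1^0 = -1.
(a,b)_2: α=6, β=4; u≡3, v≡3 (mod 8); ε(u)ε(v)=1·1, αω(v)=6·1, βω(u)=4·1; sum ≡ 1  ⇒  -1.
(a,b)_5: α=5, u≡1; β=-4, v≡2 (mod 5); (1|5)=+1, (2|5)=-1; sign (−1)^0·+1^-4·-1^5 = -1.
(a,b)_17: α=0, u≡14; β=1, v≡11 (mod 17); (14|17)=-1, (11|17)=-1; sign (−1)^0·-1^1·-1^0 = -1.
(a,b)_3: α=0, u≡1; β=3, v≡1 (mod 3); (1|3)=+1, (1|3)=+1; sign (−1)^0·+1^3·+1^0 = +1.
(a,b)_∞: sgn(-5)=−, sgn(226083)=+, so +1.
(a,b)_7: α=-4, u≡4; β=4, v≡1 (mod 7); (4|7)=+1, (1|7)=+1; sign (−1)^0·+1^4·+1^-4 = +1.
(a,b)_31: α=0, u≡23; β=1, v≡14 (mod 31); (23|31)=-1, (14|31)=+1; sign (−1)^0·-1^1·+1^0 = -1.
(a,b)_11: α=0, u≡8; β=1, v≡9 (mod 11); (8|11)=-1, (9|11)=+1; sign (−1)^0·-1^1·+1^0 = -1.
|Ram(-5, 226083)| = 6, even; anisotropic at {2, 5, 11, 13, 17, 31}.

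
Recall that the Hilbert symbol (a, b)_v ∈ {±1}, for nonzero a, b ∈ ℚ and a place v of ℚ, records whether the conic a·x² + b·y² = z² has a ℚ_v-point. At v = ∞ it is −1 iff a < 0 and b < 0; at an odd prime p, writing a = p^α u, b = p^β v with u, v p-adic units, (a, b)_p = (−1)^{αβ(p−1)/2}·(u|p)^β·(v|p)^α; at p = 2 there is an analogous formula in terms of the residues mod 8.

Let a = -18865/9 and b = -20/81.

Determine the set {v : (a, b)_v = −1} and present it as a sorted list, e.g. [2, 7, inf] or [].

[2, 5, 11, inf]

Mod squares: a ≡ -385, b ≡ -5. Check v ∈ {∞, 2, 3, 5, 7, 11}.
v=5: a=5^1·(≡3), b=5^1·(≡1) mod 5; (3|5)=-1, (1|5)=+1; (−1)^{1·1·2}·(-1)^1·(+1)^1 = -1.
v=3: a=3^-2·(≡2), b=3^-4·(≡1) mod 3; (2|3)=-1, (1|3)=+1; (−1)^{-2·-4·1}·(-1)^-4·(+1)^-2 = +1.
v=7: a=7^3·(≡4), b=7^0·(≡2) mod 7; (4|7)=+1, (2|7)=+1; (−1)^{3·0·3}·(+1)^0·(+1)^3 = +1.
v=∞: -385 < 0 and -5 < 0  ⇒  (a,b)_∞ = -1.
v=11: a=11^1·(≡5), b=11^0·(≡6) mod 11; (5|11)=+1, (6|11)=-1; (−1)^{1·0·5}·(+1)^0·(-1)^1 = -1.
v=2: v_2(a)=0, v_2(b)=2; units ≡ 7, 3 (mod 8); ε·ε+αω+βω = 1·1+0·1+2·0 ≡ 1  ⇒  (a,b)_2 = -1.
(-385, -5 / ℚ) ramifies at {2, 5, 11, ∞}: a division algebra.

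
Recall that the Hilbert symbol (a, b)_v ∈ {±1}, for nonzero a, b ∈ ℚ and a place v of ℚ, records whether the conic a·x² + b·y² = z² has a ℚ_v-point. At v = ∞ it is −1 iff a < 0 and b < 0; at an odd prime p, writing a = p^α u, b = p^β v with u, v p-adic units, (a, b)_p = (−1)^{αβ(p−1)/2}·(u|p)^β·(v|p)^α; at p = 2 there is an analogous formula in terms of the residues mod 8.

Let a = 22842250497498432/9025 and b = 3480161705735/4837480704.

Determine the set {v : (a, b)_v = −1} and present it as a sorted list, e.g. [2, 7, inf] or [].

(a, b) ≡ (7293, 935) mod (ℚ^×)²; places V = {2, 3, 5, 7, 11, 13, 17, 19, 23, ∞}.
(a,b)_11: α=3, u≡9; β=1, v≡6 (mod 11); (9|11)=+1, (6|11)=-1; sign (−1)^1·+1^1·-1^3 = +1.
(a,b)_2: α=6, β=-8; u≡5, v≡7 (mod 8); ε(u)ε(v)=0·1, αω(v)=6·0, βω(u)=-8·1; sum ≡ 0  ⇒  +1.
(a,b)_7: α=2, u≡5; β=-2, v≡4 (mod 7); (5|7)=-1, (4|7)=+1; sign (−1)^0·-1^-2·+1^2 = +1.
(a,b)_5: α=-2, u≡2; β=1, v≡3 (mod 5); (2|5)=-1, (3|5)=-1; sign (−1)^0·-1^1·-1^-2 = -1.
(a,b)_19: α=-2, u≡1; β=4, v≡17 (mod 19); (1|19)=+1, (17|19)=+1; sign (−1)^0·+1^4·+1^-2 = +1.
(a,b)_3: α=1, u≡1; β=-6, v≡2 (mod 3); (1|3)=+1, (2|3)=-1; sign (−1)^0·+1^-6·-1^1 = -1.
(a,b)_∞: sgn(7293)=+, sgn(935)=+, so +1.
(a,b)_13: α=5, u≡11; β=4, v≡1 (mod 13); (11|13)=-1, (1|13)=+1; sign (−1)^0·-1^4·+1^5 = +1.
(a,b)_23: α=0, u≡12; β=-2, v≡20 (mod 23); (12|23)=+1, (20|23)=-1; sign (−1)^0·+1^-2·-1^0 = +1.
(a,b)_17: α=3, u≡2; β=1, v≡8 (mod 17); (2|17)=+1, (8|17)=+1; sign (−1)^0·+1^1·+1^3 = +1.
|Ram(7293, 935)| = 2, even; anisotropic at {3, 5}.

[3, 5]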